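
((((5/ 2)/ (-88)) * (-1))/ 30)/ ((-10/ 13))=-13/ 10560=-0.00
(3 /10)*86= 129 /5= 25.80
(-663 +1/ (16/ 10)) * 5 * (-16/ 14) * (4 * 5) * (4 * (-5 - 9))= -4239200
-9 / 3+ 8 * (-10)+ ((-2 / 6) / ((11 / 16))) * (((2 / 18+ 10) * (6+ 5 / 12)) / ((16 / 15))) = -12149 / 108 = -112.49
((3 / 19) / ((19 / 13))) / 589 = 39 / 212629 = 0.00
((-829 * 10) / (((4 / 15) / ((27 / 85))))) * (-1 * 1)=335745 / 34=9874.85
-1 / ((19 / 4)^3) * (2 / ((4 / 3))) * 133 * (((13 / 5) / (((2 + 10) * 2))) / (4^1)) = -91 / 1805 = -0.05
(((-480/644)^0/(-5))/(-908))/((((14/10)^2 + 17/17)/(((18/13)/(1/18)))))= 405/218374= 0.00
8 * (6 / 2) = 24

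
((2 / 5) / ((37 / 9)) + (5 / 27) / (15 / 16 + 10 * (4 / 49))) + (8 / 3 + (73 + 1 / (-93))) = 646049578 / 8516475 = 75.86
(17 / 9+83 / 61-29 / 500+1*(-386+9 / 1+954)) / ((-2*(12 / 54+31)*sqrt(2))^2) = 1433363211 / 19266484000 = 0.07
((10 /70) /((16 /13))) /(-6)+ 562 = 377651 /672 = 561.98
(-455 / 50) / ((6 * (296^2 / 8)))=-91 / 657120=-0.00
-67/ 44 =-1.52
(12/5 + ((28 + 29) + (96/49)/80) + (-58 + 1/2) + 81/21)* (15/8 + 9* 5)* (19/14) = 4037025/10976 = 367.80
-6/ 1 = -6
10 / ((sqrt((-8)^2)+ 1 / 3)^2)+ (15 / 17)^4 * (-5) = -30137247 / 10440125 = -2.89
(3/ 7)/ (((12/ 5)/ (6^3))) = 38.57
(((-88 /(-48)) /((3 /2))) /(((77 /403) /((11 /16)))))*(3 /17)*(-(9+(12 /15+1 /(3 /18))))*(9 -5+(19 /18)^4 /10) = -1516172527727 /29981145600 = -50.57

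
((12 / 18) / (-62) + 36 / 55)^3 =35708794757 / 133824895875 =0.27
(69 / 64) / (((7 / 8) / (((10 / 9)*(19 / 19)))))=115 / 84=1.37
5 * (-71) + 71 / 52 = -18389 / 52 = -353.63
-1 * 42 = -42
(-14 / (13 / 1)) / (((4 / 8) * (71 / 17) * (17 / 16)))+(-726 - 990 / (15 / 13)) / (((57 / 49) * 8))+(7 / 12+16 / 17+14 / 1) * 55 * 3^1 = 2851124753 / 1192516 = 2390.85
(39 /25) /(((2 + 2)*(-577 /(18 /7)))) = -351 /201950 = -0.00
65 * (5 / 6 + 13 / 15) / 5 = 221 / 10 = 22.10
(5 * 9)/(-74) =-45/74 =-0.61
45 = 45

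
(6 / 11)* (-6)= -36 / 11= -3.27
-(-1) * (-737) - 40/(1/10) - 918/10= -1228.80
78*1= 78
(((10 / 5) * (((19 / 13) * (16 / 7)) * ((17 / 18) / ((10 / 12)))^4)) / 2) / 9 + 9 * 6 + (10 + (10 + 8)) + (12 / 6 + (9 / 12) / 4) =56255391769 / 663390000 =84.80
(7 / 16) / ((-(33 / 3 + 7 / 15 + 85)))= -105 / 23152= -0.00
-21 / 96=-7 / 32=-0.22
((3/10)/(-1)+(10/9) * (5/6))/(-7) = -169/1890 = -0.09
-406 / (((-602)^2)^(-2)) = -53322683641696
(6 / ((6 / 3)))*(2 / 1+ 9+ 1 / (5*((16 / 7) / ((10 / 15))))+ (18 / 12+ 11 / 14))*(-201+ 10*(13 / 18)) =-2443562 / 315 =-7757.34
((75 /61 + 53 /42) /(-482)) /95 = -6383 /117313980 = -0.00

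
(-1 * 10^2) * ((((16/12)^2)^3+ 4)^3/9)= -34476702572800/3486784401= -9887.82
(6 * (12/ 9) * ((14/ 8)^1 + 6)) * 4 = 248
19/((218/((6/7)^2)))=342/5341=0.06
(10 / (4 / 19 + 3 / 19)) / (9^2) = 190 / 567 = 0.34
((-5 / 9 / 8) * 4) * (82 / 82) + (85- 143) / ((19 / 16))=-16799 / 342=-49.12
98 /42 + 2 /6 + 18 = 20.67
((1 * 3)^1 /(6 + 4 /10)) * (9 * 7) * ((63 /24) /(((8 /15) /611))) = 181879425 /2048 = 88808.31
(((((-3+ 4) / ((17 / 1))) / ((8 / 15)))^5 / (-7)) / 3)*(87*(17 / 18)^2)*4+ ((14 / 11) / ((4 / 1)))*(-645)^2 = 1640900366212575 / 12396167168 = 132371.59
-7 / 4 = -1.75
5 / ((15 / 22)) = 22 / 3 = 7.33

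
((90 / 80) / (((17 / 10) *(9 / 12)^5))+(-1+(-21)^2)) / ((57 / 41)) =8332840 / 26163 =318.50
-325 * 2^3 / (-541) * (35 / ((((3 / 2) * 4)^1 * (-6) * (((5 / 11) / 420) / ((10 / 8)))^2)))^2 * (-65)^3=-2402162802541455078125 / 1082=-2220113495879348501.04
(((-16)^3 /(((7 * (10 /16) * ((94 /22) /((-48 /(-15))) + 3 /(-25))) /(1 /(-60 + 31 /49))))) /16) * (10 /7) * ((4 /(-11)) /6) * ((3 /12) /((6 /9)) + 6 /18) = -0.05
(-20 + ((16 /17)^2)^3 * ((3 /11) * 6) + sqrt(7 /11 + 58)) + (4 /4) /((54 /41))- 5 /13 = -3445979267867 /186390307818 + sqrt(7095) /11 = -10.83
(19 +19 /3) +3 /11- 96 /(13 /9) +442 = 172091 /429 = 401.14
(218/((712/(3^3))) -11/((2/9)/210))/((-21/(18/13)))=11093031/16198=684.84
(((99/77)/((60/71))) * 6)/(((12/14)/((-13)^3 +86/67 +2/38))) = -29767602/1273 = -23383.82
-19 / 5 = -3.80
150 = 150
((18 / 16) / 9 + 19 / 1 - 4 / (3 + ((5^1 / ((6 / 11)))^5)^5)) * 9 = 44463247311251725331425852249461580263738872343 / 258319519600590996841980307551979856984708024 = 172.12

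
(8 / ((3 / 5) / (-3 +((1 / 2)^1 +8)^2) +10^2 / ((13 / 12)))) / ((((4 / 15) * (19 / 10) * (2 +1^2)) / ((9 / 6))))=450125 / 5263494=0.09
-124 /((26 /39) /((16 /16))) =-186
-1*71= -71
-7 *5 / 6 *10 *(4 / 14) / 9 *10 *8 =-4000 / 27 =-148.15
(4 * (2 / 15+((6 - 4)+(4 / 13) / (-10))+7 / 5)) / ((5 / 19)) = 51908 / 975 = 53.24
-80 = -80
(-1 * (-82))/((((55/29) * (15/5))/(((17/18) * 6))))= 40426/495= 81.67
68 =68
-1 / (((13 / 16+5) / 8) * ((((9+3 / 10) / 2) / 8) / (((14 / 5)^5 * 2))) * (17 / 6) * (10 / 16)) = -70493667328 / 153159375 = -460.26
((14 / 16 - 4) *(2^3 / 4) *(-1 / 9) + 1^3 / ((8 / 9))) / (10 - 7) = 131 / 216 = 0.61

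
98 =98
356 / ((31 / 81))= 930.19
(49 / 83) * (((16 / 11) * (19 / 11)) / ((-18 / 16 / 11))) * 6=-238336 / 2739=-87.02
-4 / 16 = -1 / 4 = -0.25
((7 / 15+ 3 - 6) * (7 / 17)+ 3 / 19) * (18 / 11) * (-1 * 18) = 463212 / 17765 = 26.07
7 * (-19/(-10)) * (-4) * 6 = -1596/5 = -319.20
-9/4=-2.25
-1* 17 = -17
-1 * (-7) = 7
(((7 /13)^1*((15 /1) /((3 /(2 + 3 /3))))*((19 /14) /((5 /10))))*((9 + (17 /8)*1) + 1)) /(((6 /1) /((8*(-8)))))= -36860 /13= -2835.38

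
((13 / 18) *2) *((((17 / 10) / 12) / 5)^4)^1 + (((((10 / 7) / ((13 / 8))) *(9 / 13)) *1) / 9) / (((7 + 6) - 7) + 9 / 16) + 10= 96689125791286213 / 9658958400000000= 10.01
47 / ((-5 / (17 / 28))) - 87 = -12979 / 140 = -92.71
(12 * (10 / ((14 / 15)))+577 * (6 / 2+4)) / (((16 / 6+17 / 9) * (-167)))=-5.48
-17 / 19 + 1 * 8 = 135 / 19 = 7.11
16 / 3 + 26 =94 / 3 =31.33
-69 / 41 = -1.68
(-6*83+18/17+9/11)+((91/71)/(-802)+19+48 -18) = -4761051521/10648154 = -447.12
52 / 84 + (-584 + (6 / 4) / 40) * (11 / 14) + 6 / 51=-26166157 / 57120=-458.09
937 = 937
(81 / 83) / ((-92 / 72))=-1458 / 1909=-0.76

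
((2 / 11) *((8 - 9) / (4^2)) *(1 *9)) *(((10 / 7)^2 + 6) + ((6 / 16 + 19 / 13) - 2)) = -361287 / 448448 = -0.81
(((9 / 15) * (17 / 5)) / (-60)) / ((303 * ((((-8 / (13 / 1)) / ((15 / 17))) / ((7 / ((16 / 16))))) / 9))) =819 / 80800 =0.01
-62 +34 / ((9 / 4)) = -422 / 9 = -46.89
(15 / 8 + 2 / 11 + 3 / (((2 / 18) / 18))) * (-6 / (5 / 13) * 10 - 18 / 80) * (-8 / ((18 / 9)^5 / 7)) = 1878718107 / 14080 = 133431.68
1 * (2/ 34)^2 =1/ 289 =0.00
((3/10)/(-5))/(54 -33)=-1/350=-0.00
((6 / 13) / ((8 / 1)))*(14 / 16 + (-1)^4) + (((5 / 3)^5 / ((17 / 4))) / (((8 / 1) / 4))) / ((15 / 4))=2637685 / 5155488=0.51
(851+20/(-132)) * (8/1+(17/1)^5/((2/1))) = 6644532349/11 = 604048395.36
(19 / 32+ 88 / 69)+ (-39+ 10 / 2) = -70945 / 2208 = -32.13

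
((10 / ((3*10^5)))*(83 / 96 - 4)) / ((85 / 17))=-301 / 14400000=-0.00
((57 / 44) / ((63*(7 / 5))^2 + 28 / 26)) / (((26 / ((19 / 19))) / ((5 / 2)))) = 7125 / 445034128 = 0.00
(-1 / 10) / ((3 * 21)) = -1 / 630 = -0.00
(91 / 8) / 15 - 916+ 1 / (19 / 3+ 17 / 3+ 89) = -11092609 / 12120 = -915.23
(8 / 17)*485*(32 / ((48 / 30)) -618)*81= -187939440 / 17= -11055261.18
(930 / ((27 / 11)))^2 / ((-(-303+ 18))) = 2325620 / 4617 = 503.71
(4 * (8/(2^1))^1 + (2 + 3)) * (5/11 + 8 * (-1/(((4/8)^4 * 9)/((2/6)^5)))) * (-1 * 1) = -66689/8019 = -8.32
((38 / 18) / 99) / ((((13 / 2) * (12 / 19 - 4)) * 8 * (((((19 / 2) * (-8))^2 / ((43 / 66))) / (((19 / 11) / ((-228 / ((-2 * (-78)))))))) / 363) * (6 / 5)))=215 / 43794432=0.00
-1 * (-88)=88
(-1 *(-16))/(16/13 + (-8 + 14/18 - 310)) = -1872/36971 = -0.05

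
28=28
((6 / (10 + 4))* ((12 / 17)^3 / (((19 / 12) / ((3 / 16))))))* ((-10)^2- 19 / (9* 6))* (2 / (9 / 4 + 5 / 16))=37193472 / 26790589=1.39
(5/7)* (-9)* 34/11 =-1530/77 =-19.87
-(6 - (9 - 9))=-6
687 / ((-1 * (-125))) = 687 / 125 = 5.50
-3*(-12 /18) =2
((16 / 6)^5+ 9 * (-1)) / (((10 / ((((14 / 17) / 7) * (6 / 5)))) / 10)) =122324 / 6885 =17.77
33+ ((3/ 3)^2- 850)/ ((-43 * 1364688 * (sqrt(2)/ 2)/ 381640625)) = 33+ 108004296875 * sqrt(2)/ 19560528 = 7841.64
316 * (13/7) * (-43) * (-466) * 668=54987157472/7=7855308210.29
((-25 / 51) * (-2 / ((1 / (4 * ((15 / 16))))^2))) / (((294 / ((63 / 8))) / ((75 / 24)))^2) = 10546875 / 109182976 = 0.10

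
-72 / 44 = -18 / 11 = -1.64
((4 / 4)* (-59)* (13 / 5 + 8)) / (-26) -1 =2997 / 130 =23.05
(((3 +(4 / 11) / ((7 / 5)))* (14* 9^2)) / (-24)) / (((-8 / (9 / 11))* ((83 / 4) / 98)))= 2988657 / 40172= 74.40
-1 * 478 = -478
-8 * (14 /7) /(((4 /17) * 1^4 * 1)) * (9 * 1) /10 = -306 /5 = -61.20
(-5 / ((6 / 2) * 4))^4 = 625 / 20736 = 0.03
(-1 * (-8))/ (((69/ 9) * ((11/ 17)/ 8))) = 12.90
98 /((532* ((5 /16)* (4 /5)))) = 0.74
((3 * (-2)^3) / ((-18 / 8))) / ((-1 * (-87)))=32 / 261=0.12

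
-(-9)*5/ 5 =9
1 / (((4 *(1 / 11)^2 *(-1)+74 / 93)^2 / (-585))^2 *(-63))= -609736927794406580025 / 37971004020069232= -16057.96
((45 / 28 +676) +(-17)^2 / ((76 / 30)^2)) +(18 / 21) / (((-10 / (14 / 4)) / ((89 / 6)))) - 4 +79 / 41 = 1483890817 / 2072140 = 716.12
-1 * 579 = -579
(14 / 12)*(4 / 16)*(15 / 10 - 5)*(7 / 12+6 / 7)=-1.47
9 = 9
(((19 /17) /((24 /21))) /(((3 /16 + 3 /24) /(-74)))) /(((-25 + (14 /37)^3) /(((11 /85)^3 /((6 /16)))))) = 965147935136 /17989013983125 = 0.05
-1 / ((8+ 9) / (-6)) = 6 / 17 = 0.35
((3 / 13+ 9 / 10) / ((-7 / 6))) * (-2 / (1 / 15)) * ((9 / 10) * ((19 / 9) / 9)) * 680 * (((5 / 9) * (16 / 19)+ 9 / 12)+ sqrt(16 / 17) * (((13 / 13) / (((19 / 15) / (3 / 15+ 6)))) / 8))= 7812 * sqrt(17) / 13+ 198254 / 39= 7561.11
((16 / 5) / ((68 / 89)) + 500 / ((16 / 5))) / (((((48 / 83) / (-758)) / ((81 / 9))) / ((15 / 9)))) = -3154315.98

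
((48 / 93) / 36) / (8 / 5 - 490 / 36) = -40 / 33511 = -0.00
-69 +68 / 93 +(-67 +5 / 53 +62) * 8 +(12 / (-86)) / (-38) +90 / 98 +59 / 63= -62544703316 / 591967971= -105.66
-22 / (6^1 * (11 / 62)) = -62 / 3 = -20.67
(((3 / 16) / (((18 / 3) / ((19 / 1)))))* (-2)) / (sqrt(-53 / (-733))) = -19* sqrt(38849) / 848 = -4.42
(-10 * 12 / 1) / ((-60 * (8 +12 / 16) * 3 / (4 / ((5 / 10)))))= 0.61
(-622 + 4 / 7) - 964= -11098 / 7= -1585.43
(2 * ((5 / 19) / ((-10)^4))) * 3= 3 / 19000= 0.00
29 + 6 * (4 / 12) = 31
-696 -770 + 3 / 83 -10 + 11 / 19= -2326682 / 1577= -1475.38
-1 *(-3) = 3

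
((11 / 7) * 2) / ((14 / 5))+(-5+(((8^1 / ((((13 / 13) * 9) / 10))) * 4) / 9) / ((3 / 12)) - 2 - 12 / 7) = 32588 / 3969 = 8.21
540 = 540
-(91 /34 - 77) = 2527 /34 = 74.32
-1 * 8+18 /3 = -2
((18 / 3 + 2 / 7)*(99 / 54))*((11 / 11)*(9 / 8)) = 363 / 28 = 12.96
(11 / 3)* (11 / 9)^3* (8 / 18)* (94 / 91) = 5505016 / 1791153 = 3.07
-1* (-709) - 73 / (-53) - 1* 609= 101.38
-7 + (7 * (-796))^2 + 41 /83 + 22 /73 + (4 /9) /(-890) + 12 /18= 753399991464722 /24266295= 31047178.46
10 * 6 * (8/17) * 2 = 960/17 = 56.47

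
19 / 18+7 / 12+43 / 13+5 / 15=5.28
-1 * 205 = -205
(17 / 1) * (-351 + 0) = -5967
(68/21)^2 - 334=-142670/441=-323.51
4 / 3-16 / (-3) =20 / 3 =6.67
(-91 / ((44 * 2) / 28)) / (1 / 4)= -1274 / 11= -115.82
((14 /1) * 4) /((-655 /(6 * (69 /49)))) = -3312 /4585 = -0.72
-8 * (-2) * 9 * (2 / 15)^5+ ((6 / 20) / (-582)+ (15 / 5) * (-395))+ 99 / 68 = -329341797049 / 278268750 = -1183.54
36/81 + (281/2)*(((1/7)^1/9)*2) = 103/21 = 4.90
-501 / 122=-4.11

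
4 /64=1 /16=0.06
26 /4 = 13 /2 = 6.50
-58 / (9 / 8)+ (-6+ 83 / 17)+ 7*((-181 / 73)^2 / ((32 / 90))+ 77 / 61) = 61429669247 / 795768912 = 77.20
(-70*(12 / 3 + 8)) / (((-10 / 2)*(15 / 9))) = 504 / 5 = 100.80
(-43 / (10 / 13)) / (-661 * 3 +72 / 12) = 559 / 19770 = 0.03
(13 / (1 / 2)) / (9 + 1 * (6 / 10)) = 65 / 24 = 2.71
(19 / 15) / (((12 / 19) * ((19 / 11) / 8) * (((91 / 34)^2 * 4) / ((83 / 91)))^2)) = 240507238642 / 25554116341845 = 0.01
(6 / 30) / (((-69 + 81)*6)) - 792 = -285119 / 360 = -792.00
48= 48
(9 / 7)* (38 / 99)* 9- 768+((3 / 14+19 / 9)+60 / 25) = -5258713 / 6930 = -758.83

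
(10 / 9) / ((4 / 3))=5 / 6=0.83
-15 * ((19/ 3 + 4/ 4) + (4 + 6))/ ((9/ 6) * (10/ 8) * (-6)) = 208/ 9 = 23.11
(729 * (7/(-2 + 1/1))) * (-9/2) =45927/2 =22963.50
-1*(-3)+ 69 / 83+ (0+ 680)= 56758 / 83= 683.83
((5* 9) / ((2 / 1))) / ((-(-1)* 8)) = 45 / 16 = 2.81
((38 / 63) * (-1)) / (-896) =19 / 28224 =0.00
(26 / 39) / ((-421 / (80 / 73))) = -160 / 92199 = -0.00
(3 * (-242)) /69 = -242 /23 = -10.52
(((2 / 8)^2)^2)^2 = 0.00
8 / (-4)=-2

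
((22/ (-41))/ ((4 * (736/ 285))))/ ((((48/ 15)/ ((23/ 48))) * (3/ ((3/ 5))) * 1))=-1045/ 671744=-0.00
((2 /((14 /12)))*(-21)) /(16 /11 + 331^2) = -132 /401729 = -0.00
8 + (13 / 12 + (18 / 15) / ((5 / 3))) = 2941 / 300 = 9.80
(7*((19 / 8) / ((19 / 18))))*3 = 189 / 4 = 47.25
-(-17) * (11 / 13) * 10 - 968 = -10714 / 13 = -824.15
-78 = -78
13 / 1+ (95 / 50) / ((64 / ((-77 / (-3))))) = 26423 / 1920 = 13.76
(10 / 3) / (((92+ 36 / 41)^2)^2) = 14128805 / 315412585119744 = 0.00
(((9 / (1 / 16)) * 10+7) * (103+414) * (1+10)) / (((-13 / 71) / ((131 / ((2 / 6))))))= -229616270367 / 13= -17662790028.23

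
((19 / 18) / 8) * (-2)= -19 / 72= -0.26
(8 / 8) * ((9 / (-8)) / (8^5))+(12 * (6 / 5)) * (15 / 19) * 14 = 792723285 / 4980736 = 159.16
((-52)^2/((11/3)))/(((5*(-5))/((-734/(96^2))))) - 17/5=-27737/26400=-1.05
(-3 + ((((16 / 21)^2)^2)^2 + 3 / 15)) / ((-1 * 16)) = 254022597287 / 1512914374440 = 0.17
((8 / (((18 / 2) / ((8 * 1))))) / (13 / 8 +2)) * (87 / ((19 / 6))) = 1024 / 19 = 53.89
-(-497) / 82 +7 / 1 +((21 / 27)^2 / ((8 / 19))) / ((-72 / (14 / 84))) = 149867557 / 11477376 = 13.06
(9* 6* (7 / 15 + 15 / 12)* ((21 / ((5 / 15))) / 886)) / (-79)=-58401 / 699940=-0.08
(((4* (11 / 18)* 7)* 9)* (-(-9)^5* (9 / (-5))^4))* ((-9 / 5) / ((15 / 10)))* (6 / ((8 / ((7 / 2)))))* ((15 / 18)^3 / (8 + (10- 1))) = -69606547857 / 6800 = -10236257.04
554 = 554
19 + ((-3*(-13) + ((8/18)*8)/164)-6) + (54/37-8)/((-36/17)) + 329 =10488515/27306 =384.11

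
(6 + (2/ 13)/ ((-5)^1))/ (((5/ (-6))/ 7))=-16296/ 325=-50.14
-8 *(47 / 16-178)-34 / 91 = 254823 / 182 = 1400.13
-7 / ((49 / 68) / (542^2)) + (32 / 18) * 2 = -179783344 / 63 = -2853703.87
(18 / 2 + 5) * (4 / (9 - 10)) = -56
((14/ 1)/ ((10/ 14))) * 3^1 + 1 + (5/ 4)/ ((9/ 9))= 1221/ 20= 61.05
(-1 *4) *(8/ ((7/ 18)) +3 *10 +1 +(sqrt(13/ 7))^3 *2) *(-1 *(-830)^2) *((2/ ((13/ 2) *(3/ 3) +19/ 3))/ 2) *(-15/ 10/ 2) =-9120290.22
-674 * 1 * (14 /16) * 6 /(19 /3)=-21231 /38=-558.71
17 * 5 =85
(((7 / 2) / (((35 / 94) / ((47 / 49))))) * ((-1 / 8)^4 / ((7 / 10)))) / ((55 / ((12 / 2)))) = 6627 / 19317760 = 0.00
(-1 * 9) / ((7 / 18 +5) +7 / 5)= -1.33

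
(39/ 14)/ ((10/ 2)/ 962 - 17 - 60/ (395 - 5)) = -481/ 2961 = -0.16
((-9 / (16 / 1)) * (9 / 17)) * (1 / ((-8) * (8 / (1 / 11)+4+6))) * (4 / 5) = 81 / 266560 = 0.00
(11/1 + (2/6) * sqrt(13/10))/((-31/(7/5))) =-77/155-7 * sqrt(130)/4650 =-0.51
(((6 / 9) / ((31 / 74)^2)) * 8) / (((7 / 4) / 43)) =15069952 / 20181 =746.74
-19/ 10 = -1.90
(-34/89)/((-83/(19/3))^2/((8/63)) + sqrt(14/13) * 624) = -6088002192/16613198456711 + 4537255936 * sqrt(182)/348877167590931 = -0.00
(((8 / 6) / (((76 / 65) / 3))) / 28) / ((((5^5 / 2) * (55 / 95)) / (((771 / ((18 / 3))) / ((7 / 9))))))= 30069 / 1347500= 0.02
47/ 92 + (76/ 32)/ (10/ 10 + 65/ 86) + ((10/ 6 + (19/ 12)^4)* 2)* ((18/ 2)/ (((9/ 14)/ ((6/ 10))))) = 4064340071/ 30006720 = 135.45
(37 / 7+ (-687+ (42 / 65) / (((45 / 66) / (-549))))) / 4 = -683636 / 2275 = -300.50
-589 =-589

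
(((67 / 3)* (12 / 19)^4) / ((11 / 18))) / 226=0.03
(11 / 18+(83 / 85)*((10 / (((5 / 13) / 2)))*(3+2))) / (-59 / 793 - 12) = -2470195 / 117198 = -21.08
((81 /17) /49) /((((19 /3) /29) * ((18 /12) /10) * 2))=23490 /15827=1.48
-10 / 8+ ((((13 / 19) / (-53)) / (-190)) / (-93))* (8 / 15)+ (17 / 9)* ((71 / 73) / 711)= -34561391802349 / 27706376762100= -1.25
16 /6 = 8 /3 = 2.67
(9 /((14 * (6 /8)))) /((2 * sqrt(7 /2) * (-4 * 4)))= -3 * sqrt(14) /784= -0.01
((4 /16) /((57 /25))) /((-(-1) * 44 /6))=25 /1672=0.01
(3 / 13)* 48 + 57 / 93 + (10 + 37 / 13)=9888 / 403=24.54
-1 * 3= -3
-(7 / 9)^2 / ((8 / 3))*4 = -49 / 54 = -0.91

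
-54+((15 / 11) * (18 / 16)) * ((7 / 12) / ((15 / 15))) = -53.11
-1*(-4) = 4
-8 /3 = -2.67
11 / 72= 0.15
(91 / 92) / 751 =91 / 69092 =0.00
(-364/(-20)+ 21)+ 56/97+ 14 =26082/485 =53.78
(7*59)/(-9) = -413/9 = -45.89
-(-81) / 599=81 / 599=0.14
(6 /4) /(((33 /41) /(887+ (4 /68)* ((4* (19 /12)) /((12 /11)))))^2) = 495737928719929 /271918944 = 1823109.20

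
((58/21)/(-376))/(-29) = 1/3948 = 0.00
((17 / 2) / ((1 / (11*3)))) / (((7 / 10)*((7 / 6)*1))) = 16830 / 49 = 343.47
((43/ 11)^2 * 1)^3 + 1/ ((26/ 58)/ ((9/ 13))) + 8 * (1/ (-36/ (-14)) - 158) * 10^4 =-33965590490725682/ 2694544281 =-12605319.10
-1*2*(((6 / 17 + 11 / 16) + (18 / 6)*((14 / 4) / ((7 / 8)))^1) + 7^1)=-5451 / 136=-40.08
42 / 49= 6 / 7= 0.86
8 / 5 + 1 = 13 / 5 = 2.60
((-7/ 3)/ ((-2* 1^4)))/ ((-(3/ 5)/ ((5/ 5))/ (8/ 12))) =-35/ 27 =-1.30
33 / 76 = 0.43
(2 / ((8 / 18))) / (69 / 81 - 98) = -243 / 5246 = -0.05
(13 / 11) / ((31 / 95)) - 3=212 / 341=0.62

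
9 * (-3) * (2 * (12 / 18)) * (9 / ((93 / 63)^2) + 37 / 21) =-1426872 / 6727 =-212.11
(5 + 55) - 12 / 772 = 11577 / 193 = 59.98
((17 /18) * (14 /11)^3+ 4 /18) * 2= 17324 /3993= 4.34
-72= -72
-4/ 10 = -2/ 5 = -0.40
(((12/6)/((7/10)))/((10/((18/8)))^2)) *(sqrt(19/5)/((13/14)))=81 *sqrt(95)/2600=0.30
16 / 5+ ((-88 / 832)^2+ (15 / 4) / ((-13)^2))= 174861 / 54080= 3.23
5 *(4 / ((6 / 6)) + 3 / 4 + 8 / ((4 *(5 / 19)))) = 247 / 4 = 61.75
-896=-896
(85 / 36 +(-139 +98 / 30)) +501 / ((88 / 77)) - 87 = 78481 / 360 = 218.00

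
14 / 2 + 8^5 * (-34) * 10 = -11141113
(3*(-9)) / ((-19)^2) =-27 / 361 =-0.07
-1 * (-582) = 582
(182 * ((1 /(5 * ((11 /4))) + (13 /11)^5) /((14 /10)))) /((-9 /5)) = -171.76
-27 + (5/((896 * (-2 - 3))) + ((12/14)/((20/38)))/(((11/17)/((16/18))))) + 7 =-2626213/147840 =-17.76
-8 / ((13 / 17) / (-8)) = 1088 / 13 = 83.69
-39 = -39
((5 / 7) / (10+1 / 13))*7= 65 / 131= 0.50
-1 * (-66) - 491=-425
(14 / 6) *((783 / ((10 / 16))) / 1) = 14616 / 5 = 2923.20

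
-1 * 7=-7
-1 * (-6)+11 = 17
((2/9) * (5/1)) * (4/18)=0.25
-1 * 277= -277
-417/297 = -139/99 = -1.40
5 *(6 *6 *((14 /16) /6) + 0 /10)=105 /4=26.25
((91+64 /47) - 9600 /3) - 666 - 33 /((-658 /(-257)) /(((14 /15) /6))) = -5323657 /1410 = -3775.64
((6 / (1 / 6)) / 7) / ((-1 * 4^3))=-9 / 112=-0.08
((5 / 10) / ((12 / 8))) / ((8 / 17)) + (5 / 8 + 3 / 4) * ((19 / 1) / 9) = 65 / 18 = 3.61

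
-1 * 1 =-1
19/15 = 1.27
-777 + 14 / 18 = -6986 / 9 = -776.22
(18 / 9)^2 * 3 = 12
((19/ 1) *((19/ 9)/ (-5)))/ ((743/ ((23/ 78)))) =-0.00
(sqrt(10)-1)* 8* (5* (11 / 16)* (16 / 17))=55.96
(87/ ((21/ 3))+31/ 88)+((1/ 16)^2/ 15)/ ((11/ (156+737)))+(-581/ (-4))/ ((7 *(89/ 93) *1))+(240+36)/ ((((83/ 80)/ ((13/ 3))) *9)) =1065252016571/ 6552564480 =162.57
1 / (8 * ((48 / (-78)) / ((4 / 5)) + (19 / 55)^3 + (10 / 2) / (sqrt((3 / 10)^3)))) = 91951907565375 / 935070121814239976 + 350852119921875 * sqrt(30) / 467535060907119988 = 0.00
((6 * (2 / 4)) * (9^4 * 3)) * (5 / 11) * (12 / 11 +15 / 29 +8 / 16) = 397104525 / 7018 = 56583.72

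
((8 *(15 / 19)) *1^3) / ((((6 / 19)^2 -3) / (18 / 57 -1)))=520 / 349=1.49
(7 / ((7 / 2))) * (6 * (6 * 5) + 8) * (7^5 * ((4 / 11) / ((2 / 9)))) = 113749776 / 11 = 10340888.73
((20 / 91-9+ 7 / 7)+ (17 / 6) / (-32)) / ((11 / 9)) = -412449 / 64064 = -6.44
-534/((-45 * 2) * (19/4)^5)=91136/37141485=0.00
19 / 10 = 1.90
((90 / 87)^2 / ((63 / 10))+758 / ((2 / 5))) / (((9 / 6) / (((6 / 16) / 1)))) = 11156865 / 23548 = 473.79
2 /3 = 0.67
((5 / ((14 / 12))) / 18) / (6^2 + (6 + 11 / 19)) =95 / 16989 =0.01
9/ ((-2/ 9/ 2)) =-81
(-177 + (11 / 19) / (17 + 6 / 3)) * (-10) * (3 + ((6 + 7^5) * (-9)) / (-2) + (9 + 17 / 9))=435096561290 / 3249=133917070.26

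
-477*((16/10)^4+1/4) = -8113293/2500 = -3245.32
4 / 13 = 0.31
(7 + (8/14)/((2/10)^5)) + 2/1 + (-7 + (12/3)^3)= 1851.71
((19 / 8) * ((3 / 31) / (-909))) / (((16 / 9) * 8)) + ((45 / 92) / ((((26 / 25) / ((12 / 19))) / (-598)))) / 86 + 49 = 122941148183 / 2619419648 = 46.93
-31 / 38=-0.82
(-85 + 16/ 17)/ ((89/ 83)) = -118607/ 1513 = -78.39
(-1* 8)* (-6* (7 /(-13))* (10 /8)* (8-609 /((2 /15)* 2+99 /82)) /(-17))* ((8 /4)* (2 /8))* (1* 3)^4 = -254999340 /8177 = -31184.95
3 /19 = 0.16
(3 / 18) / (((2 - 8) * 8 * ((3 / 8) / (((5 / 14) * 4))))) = -5 / 378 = -0.01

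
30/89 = 0.34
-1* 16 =-16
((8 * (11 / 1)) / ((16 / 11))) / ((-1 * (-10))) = 121 / 20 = 6.05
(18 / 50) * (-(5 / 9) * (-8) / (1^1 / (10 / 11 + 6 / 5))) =928 / 275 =3.37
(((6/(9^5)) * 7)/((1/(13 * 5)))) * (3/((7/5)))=650/6561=0.10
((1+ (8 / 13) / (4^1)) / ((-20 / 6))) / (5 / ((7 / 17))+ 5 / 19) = -399 / 14300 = -0.03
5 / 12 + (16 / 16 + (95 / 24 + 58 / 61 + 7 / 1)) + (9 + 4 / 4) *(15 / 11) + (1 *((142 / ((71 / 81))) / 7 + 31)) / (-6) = 2022157 / 112728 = 17.94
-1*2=-2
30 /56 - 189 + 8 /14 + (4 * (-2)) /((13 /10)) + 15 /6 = -69723 /364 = -191.55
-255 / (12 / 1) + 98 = 76.75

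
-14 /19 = -0.74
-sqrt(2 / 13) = -sqrt(26) / 13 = -0.39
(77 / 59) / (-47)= -77 / 2773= -0.03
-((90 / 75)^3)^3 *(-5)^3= 10077696 / 15625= 644.97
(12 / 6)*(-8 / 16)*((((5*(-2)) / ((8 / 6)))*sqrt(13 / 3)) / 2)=7.81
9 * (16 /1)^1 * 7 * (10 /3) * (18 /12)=5040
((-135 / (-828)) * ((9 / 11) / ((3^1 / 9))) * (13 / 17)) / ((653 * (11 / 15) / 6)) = 0.00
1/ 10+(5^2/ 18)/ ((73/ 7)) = 766/ 3285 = 0.23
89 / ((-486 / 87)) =-2581 / 162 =-15.93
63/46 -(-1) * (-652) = -29929/46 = -650.63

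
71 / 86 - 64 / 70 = -267 / 3010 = -0.09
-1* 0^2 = 0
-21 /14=-3 /2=-1.50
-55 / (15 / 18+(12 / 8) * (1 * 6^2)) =-330 / 329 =-1.00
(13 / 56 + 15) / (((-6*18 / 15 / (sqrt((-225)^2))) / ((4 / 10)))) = -21325 / 112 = -190.40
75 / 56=1.34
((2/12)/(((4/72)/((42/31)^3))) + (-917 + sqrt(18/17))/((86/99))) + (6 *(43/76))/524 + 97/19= -26605470909239/25507530856 + 297 *sqrt(34)/1462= -1041.86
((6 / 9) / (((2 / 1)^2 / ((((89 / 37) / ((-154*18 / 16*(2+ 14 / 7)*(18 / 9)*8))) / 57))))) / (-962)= 89 / 134975865024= 0.00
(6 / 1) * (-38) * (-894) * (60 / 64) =382185 / 2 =191092.50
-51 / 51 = -1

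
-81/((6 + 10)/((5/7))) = -405/112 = -3.62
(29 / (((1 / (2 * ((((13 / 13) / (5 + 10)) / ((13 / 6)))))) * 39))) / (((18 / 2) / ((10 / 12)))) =58 / 13689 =0.00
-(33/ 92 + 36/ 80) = -93/ 115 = -0.81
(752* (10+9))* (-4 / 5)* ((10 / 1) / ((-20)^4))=-0.71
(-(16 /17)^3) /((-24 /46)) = 23552 /14739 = 1.60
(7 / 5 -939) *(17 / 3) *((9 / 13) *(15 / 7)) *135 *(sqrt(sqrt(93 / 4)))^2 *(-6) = 290491920 *sqrt(93) / 91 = 30784644.23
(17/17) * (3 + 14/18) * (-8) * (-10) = 2720/9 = 302.22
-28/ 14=-2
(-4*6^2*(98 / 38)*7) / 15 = -16464 / 95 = -173.31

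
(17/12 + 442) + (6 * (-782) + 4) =-50935/12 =-4244.58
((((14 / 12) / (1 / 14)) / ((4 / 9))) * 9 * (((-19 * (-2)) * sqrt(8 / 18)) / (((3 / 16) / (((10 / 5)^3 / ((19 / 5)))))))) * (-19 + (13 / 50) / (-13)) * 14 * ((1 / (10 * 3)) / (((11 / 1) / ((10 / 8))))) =-5219088 / 55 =-94892.51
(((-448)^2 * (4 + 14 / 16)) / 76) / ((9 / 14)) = 1141504 / 57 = 20026.39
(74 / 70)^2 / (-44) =-1369 / 53900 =-0.03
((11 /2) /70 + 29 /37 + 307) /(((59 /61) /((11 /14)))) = 1070061817 /4278680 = 250.09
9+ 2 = 11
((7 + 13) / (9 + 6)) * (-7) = -28 / 3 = -9.33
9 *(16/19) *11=1584/19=83.37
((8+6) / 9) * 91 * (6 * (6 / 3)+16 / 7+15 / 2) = 27755 / 9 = 3083.89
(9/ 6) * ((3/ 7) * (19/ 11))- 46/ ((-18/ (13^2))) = 600137/ 1386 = 433.00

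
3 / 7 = 0.43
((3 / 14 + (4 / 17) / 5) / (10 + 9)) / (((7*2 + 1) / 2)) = 311 / 169575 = 0.00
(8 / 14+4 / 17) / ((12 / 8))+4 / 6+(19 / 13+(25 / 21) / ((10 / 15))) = 5903 / 1326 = 4.45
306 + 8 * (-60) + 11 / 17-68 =-4103 / 17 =-241.35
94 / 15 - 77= -1061 / 15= -70.73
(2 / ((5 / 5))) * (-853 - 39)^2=1591328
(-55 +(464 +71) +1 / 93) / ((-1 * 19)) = -44641 / 1767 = -25.26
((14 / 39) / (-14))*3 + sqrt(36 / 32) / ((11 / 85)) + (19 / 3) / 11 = 214 / 429 + 255*sqrt(2) / 44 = 8.69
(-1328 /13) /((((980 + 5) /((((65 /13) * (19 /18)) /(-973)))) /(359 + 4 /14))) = 31729240 /156986739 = 0.20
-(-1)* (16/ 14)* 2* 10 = 22.86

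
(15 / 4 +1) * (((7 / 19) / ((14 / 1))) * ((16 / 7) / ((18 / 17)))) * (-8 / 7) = -136 / 441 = -0.31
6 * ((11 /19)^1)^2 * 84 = 60984 /361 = 168.93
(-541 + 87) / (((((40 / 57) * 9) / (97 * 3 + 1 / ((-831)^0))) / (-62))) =19520638 / 15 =1301375.87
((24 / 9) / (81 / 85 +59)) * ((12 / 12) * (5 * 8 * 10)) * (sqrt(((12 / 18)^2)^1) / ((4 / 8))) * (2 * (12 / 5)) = 217600 / 1911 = 113.87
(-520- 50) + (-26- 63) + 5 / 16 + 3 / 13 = -136959 / 208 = -658.46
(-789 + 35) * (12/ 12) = -754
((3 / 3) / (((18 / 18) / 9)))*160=1440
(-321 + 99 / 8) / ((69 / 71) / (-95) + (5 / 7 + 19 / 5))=-116573835 / 1701272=-68.52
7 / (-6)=-7 / 6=-1.17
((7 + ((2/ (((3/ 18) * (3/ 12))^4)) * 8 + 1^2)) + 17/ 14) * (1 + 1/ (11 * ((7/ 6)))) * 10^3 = 3084195049500/ 539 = 5722068737.48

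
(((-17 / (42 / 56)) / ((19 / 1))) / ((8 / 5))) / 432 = -85 / 49248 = -0.00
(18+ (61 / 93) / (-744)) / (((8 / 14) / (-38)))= -165637535 / 138384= -1196.94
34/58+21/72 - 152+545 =274139/696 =393.88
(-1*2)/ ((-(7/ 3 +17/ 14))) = 84/ 149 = 0.56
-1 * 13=-13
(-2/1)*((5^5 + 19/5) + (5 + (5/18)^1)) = -282067/45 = -6268.16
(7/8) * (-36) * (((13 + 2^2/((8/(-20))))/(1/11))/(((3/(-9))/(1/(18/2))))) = 693/2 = 346.50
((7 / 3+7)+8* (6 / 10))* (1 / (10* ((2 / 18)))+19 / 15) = 1378 / 45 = 30.62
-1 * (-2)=2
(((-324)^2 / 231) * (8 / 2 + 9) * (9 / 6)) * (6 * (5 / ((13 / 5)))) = 102249.35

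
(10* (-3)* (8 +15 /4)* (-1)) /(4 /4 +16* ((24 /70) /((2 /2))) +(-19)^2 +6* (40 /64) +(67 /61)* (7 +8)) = 3010350 /3311053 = 0.91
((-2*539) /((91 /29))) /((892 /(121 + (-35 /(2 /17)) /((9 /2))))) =-42427 /2007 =-21.14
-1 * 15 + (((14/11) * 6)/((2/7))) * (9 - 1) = 2187/11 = 198.82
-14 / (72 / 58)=-203 / 18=-11.28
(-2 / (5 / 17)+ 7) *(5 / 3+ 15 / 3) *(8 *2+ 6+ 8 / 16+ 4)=106 / 3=35.33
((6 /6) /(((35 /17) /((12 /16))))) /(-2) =-51 /280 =-0.18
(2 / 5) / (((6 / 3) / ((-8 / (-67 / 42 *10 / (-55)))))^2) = 1707552 / 22445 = 76.08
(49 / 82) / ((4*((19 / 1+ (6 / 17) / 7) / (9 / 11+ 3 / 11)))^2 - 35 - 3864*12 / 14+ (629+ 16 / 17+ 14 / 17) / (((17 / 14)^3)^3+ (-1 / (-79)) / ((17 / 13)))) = 332092732457095726221 / 912507753752098398775420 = 0.00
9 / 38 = 0.24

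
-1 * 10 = -10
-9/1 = -9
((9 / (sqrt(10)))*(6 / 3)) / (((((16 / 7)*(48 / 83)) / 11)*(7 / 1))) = 2739*sqrt(10) / 1280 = 6.77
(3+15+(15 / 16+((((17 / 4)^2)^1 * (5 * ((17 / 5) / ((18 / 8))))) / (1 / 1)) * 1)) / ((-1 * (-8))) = 22379 / 1152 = 19.43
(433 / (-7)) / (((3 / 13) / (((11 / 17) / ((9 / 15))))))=-309595 / 1071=-289.07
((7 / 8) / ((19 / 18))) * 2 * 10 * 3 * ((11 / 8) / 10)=2079 / 304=6.84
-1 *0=0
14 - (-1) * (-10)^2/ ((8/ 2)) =39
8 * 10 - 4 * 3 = 68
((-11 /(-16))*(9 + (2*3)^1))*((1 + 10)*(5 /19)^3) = 2.07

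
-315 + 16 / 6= -937 / 3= -312.33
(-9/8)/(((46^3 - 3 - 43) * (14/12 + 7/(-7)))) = -3/43240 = -0.00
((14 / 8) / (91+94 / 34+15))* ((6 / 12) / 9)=119 / 133128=0.00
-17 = -17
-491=-491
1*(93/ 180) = 31/ 60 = 0.52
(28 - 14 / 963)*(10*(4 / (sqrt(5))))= 215600*sqrt(5) / 963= 500.62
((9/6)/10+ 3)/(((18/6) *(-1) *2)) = -21/40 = -0.52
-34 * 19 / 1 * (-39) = 25194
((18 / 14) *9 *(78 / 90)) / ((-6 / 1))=-117 / 70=-1.67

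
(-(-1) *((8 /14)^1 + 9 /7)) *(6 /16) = 39 /56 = 0.70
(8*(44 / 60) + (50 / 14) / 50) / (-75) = -1247 / 15750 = -0.08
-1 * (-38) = 38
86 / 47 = 1.83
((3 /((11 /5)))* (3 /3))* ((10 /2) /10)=15 /22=0.68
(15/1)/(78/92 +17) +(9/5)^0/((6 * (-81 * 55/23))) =18424817/21945330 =0.84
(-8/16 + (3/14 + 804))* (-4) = -22504/7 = -3214.86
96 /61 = 1.57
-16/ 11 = -1.45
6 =6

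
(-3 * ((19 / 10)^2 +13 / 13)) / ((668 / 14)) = -9681 / 33400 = -0.29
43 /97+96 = 9355 /97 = 96.44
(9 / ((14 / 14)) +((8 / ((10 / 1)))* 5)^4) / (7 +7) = 265 / 14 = 18.93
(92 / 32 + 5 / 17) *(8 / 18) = 431 / 306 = 1.41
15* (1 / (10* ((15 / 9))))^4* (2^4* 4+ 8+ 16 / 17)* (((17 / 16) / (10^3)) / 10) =7533 / 5000000000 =0.00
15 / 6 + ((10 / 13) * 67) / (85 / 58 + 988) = 3808005 / 1492114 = 2.55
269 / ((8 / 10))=1345 / 4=336.25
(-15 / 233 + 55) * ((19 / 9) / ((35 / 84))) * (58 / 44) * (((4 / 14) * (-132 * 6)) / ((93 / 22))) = -19640.32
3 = 3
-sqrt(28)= -2* sqrt(7)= -5.29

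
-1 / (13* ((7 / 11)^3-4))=1331 / 64753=0.02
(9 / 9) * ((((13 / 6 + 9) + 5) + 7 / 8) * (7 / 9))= 13.25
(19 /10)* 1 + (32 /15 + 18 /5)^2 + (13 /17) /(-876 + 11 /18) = 4191240943 /120541050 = 34.77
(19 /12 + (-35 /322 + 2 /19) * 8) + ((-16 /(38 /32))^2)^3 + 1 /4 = 38843558510399293 /6492331578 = 5982990.55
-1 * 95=-95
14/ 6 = 7/ 3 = 2.33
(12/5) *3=36/5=7.20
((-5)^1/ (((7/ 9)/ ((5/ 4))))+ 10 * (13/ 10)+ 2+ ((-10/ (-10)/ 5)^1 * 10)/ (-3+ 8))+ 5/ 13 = 14103/ 1820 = 7.75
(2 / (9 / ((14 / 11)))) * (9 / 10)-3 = -151 / 55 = -2.75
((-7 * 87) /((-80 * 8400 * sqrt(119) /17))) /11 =29 * sqrt(119) /2464000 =0.00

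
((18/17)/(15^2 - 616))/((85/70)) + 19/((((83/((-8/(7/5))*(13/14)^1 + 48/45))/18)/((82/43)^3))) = -22132295114930508/182693940710155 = -121.14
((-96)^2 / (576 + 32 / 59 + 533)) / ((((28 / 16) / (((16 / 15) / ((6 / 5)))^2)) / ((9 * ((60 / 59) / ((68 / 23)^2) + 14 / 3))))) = 64137527296 / 397294947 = 161.44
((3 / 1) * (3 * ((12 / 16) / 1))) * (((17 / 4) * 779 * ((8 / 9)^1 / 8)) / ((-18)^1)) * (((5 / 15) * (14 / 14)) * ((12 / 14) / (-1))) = 13243 / 336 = 39.41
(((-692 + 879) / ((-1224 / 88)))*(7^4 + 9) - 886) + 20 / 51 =-5092868 / 153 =-33286.72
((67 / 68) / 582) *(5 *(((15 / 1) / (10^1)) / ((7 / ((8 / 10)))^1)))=67 / 46172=0.00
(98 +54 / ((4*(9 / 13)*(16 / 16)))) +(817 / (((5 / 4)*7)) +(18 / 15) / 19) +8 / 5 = 212.53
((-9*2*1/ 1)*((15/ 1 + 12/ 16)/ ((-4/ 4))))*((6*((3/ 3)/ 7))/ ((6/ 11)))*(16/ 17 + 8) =67716/ 17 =3983.29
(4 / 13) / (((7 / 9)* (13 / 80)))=2880 / 1183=2.43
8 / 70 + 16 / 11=604 / 385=1.57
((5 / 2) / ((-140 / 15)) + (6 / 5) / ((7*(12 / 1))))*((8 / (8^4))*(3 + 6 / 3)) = -71 / 28672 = -0.00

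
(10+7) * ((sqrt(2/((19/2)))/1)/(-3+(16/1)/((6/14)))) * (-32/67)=-3264 * sqrt(19)/131119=-0.11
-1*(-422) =422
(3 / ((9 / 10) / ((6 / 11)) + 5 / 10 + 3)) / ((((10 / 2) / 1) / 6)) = 72 / 103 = 0.70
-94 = -94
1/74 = 0.01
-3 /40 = -0.08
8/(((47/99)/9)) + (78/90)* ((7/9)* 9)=111197/705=157.73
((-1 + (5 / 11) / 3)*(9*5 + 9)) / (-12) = 42 / 11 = 3.82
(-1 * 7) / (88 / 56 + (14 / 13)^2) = -8281 / 3231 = -2.56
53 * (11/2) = 583/2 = 291.50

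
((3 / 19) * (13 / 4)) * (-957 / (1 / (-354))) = 6606171 / 38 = 173846.61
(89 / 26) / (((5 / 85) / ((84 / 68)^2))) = 39249 / 442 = 88.80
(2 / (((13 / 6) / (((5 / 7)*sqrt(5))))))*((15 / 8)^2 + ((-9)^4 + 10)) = 6311535*sqrt(5) / 1456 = 9693.01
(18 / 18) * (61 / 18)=3.39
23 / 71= 0.32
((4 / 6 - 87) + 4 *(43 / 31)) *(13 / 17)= -97669 / 1581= -61.78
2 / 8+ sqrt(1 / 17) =sqrt(17) / 17+ 1 / 4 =0.49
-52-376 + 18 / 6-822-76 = -1323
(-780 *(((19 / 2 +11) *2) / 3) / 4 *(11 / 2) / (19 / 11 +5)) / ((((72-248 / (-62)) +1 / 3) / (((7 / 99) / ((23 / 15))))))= -1.32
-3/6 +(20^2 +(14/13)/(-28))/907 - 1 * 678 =-7994994/11791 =-678.06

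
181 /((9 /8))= 1448 /9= 160.89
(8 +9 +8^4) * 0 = 0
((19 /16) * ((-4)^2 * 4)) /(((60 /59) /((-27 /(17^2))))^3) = -2844704529 /48275138000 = -0.06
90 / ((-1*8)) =-45 / 4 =-11.25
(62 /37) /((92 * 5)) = 31 /8510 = 0.00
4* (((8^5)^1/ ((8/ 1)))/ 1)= 16384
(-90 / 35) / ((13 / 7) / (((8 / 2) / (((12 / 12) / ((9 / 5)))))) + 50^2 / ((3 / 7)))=-648 / 1470065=-0.00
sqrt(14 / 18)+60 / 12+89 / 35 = sqrt(7) / 3+264 / 35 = 8.42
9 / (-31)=-9 / 31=-0.29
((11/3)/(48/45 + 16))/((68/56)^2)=2695/18496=0.15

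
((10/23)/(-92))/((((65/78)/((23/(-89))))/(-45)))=-135/2047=-0.07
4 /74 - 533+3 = -19608 /37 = -529.95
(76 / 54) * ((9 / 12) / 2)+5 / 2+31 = 1225 / 36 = 34.03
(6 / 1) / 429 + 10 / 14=729 / 1001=0.73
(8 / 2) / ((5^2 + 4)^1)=4 / 29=0.14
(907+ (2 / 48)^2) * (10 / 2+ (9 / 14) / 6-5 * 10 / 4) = -12015959 / 1792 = -6705.33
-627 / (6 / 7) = -1463 / 2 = -731.50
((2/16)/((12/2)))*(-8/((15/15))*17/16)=-17/96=-0.18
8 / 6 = 4 / 3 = 1.33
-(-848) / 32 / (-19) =-53 / 38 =-1.39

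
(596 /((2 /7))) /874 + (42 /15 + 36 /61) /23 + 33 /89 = 34459134 /11862365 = 2.90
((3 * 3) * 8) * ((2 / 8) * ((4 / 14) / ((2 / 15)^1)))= 270 / 7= 38.57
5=5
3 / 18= 1 / 6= 0.17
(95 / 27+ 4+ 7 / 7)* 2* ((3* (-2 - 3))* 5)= -11500 / 9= -1277.78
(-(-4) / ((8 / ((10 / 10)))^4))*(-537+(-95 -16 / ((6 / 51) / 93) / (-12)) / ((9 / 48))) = 13733 / 3072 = 4.47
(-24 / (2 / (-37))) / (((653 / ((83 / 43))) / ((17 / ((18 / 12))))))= 417656 / 28079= 14.87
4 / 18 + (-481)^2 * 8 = 16657994 / 9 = 1850888.22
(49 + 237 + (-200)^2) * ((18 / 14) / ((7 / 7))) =362574 / 7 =51796.29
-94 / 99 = -0.95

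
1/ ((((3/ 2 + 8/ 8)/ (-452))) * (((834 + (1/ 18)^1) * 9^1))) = -1808/ 75065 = -0.02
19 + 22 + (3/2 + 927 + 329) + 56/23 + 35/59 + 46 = 3657191/2714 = 1347.53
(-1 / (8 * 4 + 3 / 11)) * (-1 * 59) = 649 / 355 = 1.83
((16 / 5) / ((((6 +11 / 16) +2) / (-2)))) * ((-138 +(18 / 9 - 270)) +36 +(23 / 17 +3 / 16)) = 3207072 / 11815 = 271.44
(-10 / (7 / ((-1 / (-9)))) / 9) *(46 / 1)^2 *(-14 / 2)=21160 / 81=261.23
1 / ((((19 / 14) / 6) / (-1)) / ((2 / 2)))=-84 / 19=-4.42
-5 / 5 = -1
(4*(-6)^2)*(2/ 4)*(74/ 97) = 54.93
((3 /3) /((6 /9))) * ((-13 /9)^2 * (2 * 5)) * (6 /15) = 338 /27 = 12.52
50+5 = 55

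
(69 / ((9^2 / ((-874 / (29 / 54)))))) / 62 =-20102 / 899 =-22.36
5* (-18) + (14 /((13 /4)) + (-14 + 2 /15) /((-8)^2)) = -67009 /780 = -85.91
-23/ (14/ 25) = -575/ 14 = -41.07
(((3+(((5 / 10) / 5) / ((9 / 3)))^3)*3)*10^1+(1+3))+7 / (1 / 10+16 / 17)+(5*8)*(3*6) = 43580459 / 53100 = 820.72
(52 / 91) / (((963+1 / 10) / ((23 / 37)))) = 920 / 2494429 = 0.00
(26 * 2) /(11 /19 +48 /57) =988 /27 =36.59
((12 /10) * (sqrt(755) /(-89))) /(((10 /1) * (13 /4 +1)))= -12 * sqrt(755) /37825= -0.01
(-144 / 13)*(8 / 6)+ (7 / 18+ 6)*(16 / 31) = -41608 / 3627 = -11.47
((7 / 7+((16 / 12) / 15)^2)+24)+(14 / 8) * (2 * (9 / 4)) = 532703 / 16200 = 32.88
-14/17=-0.82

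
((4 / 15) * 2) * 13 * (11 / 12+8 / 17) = 9.62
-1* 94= -94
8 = 8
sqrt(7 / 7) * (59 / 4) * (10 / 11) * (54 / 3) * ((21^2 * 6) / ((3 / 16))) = 37467360 / 11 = 3406123.64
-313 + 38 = -275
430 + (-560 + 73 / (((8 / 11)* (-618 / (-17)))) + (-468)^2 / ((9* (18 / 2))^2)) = -12528671 / 133488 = -93.86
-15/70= -3/14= -0.21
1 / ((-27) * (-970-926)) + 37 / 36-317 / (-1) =16280479 / 51192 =318.03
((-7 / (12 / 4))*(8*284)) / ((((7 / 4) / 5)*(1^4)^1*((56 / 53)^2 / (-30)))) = 19943900 / 49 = 407018.37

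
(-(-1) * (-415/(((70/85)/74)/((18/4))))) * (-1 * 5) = 839041.07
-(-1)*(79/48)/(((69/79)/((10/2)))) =31205/3312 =9.42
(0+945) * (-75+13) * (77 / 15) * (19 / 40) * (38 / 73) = -74366.49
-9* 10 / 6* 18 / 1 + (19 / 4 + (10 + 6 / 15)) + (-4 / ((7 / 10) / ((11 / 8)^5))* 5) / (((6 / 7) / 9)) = -70832781 / 40960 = -1729.32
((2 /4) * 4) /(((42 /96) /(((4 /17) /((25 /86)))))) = 11008 /2975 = 3.70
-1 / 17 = -0.06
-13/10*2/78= -1/30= -0.03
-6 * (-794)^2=-3782616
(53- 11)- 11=31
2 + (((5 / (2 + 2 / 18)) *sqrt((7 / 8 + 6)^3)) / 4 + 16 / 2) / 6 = 5.11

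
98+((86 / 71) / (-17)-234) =-164238 / 1207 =-136.07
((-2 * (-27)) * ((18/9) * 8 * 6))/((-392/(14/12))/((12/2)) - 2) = -2592/29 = -89.38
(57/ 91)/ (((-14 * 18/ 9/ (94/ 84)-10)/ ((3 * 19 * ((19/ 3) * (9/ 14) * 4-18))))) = 916218/ 524251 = 1.75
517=517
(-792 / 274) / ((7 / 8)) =-3168 / 959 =-3.30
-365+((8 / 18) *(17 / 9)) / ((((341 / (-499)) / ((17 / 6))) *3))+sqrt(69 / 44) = -91023407 / 248589+sqrt(759) / 22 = -364.91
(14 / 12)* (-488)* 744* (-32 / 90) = 6777344 / 45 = 150607.64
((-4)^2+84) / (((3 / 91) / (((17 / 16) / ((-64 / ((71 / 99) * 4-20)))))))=2049775 / 2376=862.70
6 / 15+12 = 12.40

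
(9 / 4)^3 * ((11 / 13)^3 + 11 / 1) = 9294021 / 70304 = 132.20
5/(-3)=-5/3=-1.67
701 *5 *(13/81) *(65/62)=2961725/5022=589.75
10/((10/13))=13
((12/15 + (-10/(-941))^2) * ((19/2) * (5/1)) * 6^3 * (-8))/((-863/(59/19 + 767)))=44783494244352/764170103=58604.09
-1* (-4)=4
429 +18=447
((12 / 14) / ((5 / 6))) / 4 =9 / 35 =0.26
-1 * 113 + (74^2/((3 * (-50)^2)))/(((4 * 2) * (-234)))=-396631369/3510000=-113.00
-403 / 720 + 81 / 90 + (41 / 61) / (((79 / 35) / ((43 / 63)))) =377171 / 693936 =0.54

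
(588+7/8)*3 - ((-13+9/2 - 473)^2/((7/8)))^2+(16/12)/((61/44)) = -5036237536415213/71736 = -70205162490.45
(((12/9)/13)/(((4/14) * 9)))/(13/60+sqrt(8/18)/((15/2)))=56/429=0.13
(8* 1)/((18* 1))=4/9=0.44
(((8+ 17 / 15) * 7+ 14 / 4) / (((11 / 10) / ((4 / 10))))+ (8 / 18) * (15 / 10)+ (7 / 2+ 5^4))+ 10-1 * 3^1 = 218027 / 330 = 660.69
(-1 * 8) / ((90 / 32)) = -128 / 45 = -2.84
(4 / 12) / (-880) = -1 / 2640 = -0.00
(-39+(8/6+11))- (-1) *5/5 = -77/3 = -25.67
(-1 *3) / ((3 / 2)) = -2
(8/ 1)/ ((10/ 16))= 12.80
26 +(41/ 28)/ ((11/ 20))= 2207/ 77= 28.66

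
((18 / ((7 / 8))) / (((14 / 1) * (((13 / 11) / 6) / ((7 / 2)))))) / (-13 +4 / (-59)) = -46728 / 23387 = -2.00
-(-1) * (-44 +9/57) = -833/19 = -43.84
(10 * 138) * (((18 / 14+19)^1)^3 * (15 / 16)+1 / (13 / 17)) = 48164971830 / 4459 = 10801742.95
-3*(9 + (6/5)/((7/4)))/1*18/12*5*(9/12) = -9153/56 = -163.45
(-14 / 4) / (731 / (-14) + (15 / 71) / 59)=205261 / 3061949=0.07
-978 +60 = -918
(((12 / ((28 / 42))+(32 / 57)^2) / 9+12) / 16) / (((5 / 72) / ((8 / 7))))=1641592 / 113715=14.44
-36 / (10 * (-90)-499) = 36 / 1399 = 0.03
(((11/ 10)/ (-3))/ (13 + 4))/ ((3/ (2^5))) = -176/ 765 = -0.23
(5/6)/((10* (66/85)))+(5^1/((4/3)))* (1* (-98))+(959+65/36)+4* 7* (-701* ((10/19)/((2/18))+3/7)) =-100793.32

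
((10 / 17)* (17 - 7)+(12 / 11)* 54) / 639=12116 / 119493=0.10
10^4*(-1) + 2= -9998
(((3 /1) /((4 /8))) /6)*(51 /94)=51 /94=0.54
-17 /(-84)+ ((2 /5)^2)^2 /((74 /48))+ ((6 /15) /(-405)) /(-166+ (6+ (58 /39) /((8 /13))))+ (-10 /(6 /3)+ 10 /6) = -102958258561 /33059407500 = -3.11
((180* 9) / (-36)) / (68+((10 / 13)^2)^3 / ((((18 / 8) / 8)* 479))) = -936376811955 / 1415001404732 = -0.66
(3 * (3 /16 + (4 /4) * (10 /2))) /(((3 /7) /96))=3486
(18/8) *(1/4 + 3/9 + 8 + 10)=669/16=41.81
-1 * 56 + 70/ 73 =-4018/ 73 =-55.04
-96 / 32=-3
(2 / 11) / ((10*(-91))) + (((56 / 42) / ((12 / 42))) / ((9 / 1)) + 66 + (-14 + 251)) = 41015948 / 135135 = 303.52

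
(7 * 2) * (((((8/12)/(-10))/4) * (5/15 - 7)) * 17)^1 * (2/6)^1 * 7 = 1666/27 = 61.70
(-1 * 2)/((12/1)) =-1/6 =-0.17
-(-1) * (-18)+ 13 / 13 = -17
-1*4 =-4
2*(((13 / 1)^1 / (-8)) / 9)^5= -371293 / 967458816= -0.00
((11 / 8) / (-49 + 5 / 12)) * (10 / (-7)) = 15 / 371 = 0.04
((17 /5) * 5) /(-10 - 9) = -17 /19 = -0.89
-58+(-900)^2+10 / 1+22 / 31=25108534 / 31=809952.71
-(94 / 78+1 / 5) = -274 / 195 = -1.41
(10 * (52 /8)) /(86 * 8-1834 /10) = 325 /2523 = 0.13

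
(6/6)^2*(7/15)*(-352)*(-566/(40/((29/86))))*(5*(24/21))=4478.86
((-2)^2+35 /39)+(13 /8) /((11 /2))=8911 /1716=5.19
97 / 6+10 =157 / 6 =26.17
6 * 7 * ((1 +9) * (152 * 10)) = 638400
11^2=121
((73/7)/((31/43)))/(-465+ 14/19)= -0.03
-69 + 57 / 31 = -2082 / 31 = -67.16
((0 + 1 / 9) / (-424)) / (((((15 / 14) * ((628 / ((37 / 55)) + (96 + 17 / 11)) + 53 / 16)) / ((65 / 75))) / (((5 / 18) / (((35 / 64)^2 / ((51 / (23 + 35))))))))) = -0.00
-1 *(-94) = 94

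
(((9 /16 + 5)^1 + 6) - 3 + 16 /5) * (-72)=-8469 /10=-846.90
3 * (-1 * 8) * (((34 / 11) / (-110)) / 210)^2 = -578 / 1345141875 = -0.00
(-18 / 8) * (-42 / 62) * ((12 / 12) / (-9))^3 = -7 / 3348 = -0.00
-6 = -6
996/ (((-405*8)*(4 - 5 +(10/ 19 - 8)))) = 1577/ 43470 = 0.04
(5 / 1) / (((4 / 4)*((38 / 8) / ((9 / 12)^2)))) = 45 / 76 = 0.59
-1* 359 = -359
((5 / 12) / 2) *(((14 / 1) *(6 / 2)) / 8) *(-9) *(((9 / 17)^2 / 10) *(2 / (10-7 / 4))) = -1701 / 25432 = -0.07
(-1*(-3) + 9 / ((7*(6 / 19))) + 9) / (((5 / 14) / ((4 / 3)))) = 60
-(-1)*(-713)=-713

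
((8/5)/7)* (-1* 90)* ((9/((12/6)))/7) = -648/49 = -13.22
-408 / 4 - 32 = -134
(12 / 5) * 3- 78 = -354 / 5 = -70.80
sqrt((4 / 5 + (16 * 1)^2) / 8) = sqrt(3210) / 10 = 5.67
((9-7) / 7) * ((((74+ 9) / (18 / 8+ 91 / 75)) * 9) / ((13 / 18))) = 8067600 / 94549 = 85.33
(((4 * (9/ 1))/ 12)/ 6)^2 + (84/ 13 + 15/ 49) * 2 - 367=-899991/ 2548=-353.21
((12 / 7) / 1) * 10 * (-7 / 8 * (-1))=15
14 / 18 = 7 / 9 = 0.78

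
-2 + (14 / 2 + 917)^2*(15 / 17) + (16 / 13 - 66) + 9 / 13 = 166471717 / 221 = 753265.69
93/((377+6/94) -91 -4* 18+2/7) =10199/23507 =0.43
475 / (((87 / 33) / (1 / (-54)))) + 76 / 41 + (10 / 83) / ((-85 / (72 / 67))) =-9010018897 / 6069842622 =-1.48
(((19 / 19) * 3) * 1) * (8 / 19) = 24 / 19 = 1.26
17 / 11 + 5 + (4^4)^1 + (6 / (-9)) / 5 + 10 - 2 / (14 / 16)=311996 / 1155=270.13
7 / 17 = 0.41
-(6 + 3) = -9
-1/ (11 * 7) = -1/ 77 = -0.01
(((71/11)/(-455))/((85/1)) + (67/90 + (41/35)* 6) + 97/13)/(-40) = -116659607/306306000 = -0.38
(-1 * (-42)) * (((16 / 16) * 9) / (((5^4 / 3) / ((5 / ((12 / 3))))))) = 567 / 250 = 2.27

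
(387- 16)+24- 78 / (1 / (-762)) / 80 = 22759 / 20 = 1137.95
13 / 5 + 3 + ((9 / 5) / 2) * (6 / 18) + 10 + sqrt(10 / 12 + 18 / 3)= sqrt(246) / 6 + 159 / 10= 18.51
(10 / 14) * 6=30 / 7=4.29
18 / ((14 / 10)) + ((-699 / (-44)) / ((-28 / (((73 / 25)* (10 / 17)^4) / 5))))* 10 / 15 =82515700 / 6431117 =12.83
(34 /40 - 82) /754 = -0.11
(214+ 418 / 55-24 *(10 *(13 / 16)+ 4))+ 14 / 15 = -1027 / 15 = -68.47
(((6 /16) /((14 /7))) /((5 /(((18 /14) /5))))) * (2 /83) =27 /116200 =0.00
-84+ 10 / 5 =-82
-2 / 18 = -1 / 9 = -0.11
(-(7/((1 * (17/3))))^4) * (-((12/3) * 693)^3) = 49597658187.36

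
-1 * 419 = -419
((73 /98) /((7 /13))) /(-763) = -949 /523418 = -0.00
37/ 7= 5.29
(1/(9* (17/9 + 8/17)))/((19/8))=0.02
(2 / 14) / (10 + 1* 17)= 1 / 189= 0.01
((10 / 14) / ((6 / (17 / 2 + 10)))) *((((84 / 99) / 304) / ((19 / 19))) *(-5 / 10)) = -185 / 60192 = -0.00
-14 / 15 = -0.93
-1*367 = -367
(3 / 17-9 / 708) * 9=5913 / 4012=1.47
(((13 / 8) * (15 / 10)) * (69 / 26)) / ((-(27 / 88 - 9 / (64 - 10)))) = -6831 / 148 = -46.16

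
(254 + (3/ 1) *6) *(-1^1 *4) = -1088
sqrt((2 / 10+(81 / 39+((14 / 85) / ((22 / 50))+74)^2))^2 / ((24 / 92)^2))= 144650284078 / 6818955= 21212.97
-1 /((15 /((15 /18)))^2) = -0.00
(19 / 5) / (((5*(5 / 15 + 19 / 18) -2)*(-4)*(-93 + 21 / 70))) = 19 / 9167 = 0.00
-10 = -10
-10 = -10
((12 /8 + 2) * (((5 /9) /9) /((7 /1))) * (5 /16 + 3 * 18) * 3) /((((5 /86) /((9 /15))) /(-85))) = -635239 /144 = -4411.38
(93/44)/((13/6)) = 279/286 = 0.98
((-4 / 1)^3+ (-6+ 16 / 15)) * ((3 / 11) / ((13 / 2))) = -188 / 65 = -2.89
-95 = -95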